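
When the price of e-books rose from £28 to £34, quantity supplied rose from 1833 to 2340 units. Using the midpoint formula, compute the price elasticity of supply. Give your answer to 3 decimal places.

1.255

ΔQ = 2340 − 1833 = 507; ΔP = 34 − 28 = 6.
Midpoints: P̄ = 31.00, Q̄ = 2086.5.
ε_s = (ΔQ/ΔP)(P̄/Q̄) = (507/6)(31.00/2086.5).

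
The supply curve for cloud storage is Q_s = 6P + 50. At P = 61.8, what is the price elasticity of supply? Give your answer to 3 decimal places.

0.881

At P = 61.8, Q_s = 420.80.
dQ_s/dP = 6.
ε_s = (dQ_s/dP)(P/Q_s) = (6)(61.8/420.80).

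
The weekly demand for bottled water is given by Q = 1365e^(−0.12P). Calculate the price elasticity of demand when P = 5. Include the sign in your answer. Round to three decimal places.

-0.600

At P = 5, Q = 749.128.
dQ/dP = −0.12·1365e^(−0.12P) = −0.12Q = -89.895.
ε = (dQ/dP)(P/Q) = (-89.895)(5/749.128).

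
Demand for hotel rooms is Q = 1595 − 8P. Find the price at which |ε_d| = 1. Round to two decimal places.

99.69

For linear demand Q = a − bP, ε = −bP/(a − bP). |ε| = 1 when bP = a − bP, i.e. P = a/(2b).
P = 1595/(2·8) = 1595/16 = 99.6875.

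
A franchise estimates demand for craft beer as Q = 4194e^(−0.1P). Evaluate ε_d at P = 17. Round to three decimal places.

At P = 17, Q = 766.175.
dQ/dP = −0.1·4194e^(−0.1P) = −0.1Q = -76.617.
ε = (dQ/dP)(P/Q) = (-76.617)(17/766.175).
|ε| > 1, so demand is elastic at this price.

-1.700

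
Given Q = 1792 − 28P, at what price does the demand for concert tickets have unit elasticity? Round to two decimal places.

For linear demand Q = a − bP, ε = −bP/(a − bP). |ε| = 1 when bP = a − bP, i.e. P = a/(2b).
P = 1792/(2·28) = 1792/56 = 32.0000.

32.00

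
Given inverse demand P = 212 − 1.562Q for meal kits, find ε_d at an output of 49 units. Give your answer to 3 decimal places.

-1.770

At Q = 49, P = 212 − 1.562(49) = 135.46.
dP/dQ = −1.562, so dQ/dP = 1/(−1.562) = -0.640.
ε = (dQ/dP)(P/Q) = (-0.640)(135.46/49).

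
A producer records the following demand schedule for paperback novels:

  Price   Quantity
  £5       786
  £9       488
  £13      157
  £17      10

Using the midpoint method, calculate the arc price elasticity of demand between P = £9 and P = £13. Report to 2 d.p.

-2.82

At P = 9, Q = 488; at P = 13, Q = 157.
ΔQ = -331, ΔP = 4. Midpoints: P̄ = 11.00, Q̄ = 322.5.
ε = (ΔQ/ΔP)(P̄/Q̄) = (-331/4)(11.00/322.5).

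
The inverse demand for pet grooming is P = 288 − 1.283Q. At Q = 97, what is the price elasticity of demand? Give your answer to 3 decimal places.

-1.314

At Q = 97, P = 288 − 1.283(97) = 163.55.
dP/dQ = −1.283, so dQ/dP = 1/(−1.283) = -0.779.
ε = (dQ/dP)(P/Q) = (-0.779)(163.55/97).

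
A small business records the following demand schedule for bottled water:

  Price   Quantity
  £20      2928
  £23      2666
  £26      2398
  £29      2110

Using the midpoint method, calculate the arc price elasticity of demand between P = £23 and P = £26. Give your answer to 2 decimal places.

At P = 23, Q = 2666; at P = 26, Q = 2398.
ΔQ = -268, ΔP = 3. Midpoints: P̄ = 24.50, Q̄ = 2532.0.
ε = (ΔQ/ΔP)(P̄/Q̄) = (-268/3)(24.50/2532.0).

-0.86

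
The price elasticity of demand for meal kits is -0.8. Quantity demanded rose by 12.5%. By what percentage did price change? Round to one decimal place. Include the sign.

-15.6%

%ΔP ≈ %ΔQ / ε = (12.5%)/(-0.8) = -15.62%.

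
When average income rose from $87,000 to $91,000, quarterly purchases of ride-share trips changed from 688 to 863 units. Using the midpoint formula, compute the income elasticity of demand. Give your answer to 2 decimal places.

ΔQ = 175, ΔI = 4000. Midpoints: Ī = 89,000, Q̄ = 775.5.
ε_I = (ΔQ/ΔI)(Ī/Q̄) = (175/4000)(89000/775.5).

5.02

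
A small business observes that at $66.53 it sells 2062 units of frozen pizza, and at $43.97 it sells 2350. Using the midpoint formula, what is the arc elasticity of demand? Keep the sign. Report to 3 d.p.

ΔQ = 2350 − 2062 = 288; ΔP = 43.97 − 66.53 = -22.56.
Midpoints: P̄ = 55.25, Q̄ = 2206.0.
ε = (ΔQ/ΔP)(P̄/Q̄) = (288/-22.56)(55.25/2206.0).

-0.320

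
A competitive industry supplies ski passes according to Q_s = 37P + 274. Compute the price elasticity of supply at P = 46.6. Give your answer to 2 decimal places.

0.86

At P = 46.6, Q_s = 1998.20.
dQ_s/dP = 37.
ε_s = (dQ_s/dP)(P/Q_s) = (37)(46.6/1998.20).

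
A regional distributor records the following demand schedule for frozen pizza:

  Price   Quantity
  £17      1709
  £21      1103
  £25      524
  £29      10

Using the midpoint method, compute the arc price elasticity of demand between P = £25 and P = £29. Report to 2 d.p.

-12.99

At P = 25, Q = 524; at P = 29, Q = 10.
ΔQ = -514, ΔP = 4. Midpoints: P̄ = 27.00, Q̄ = 267.0.
ε = (ΔQ/ΔP)(P̄/Q̄) = (-514/4)(27.00/267.0).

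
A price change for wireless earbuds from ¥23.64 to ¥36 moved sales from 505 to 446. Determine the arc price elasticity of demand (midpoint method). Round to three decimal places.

-0.299

ΔQ = 446 − 505 = -59; ΔP = 36 − 23.64 = 12.36.
Midpoints: P̄ = 29.82, Q̄ = 475.5.
ε = (ΔQ/ΔP)(P̄/Q̄) = (-59/12.36)(29.82/475.5).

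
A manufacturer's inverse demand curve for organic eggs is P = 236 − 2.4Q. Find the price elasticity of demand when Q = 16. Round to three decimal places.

At Q = 16, P = 236 − 2.4(16) = 197.60.
dP/dQ = −2.4, so dQ/dP = 1/(−2.4) = -0.417.
ε = (dQ/dP)(P/Q) = (-0.417)(197.60/16).

-5.146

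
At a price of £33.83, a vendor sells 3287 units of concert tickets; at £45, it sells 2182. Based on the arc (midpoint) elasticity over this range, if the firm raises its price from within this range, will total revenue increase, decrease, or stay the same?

decrease

Arc ε = (-1105/11.17)(39.41/2734.5) ≈ -1.426.
|ε| = 1.43 > 1, so demand is elastic. A price rise therefore reduces total revenue.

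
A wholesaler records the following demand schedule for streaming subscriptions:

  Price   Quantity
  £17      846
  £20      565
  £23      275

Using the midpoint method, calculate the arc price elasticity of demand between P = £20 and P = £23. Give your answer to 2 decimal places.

-4.95

At P = 20, Q = 565; at P = 23, Q = 275.
ΔQ = -290, ΔP = 3. Midpoints: P̄ = 21.50, Q̄ = 420.0.
ε = (ΔQ/ΔP)(P̄/Q̄) = (-290/3)(21.50/420.0).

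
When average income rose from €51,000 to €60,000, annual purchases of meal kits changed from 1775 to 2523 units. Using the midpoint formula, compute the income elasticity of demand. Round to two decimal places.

2.15

ΔQ = 748, ΔI = 9000. Midpoints: Ī = 55,500, Q̄ = 2149.0.
ε_I = (ΔQ/ΔI)(Ī/Q̄) = (748/9000)(55500/2149.0).
ε_I > 0, so the good is normal.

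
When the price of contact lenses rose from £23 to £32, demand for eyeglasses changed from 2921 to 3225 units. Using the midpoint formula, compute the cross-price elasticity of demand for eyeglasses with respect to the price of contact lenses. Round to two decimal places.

0.30

ΔQ_x = 3225 − 2921 = 304; ΔP_y = 32 − 23 = 9.
Midpoints: P̄_y = 27.50, Q̄_x = 3073.0.
ε_xy = (ΔQ_x/ΔP_y)(P̄_y/Q̄_x) = (304/9)(27.50/3073.0).
ε_xy > 0, so the goods are substitutes.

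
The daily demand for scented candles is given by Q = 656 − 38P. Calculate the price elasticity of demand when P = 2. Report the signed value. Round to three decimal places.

At P = 2, Q = 580.
dQ/dP = −38.
ε = (dQ/dP)(P/Q) = (-38)(2/580).

-0.131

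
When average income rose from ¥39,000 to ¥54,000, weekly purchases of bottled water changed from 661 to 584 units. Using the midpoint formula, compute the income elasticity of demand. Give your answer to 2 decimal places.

-0.38

ΔQ = -77, ΔI = 15000. Midpoints: Ī = 46,500, Q̄ = 622.5.
ε_I = (ΔQ/ΔI)(Ī/Q̄) = (-77/15000)(46500/622.5).
ε_I < 0, so the good is inferior.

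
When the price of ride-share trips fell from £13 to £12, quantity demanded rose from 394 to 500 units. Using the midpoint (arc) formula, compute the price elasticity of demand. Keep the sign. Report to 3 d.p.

ΔQ = 500 − 394 = 106; ΔP = 12 − 13 = -1.
Midpoints: P̄ = 12.50, Q̄ = 447.0.
ε = (ΔQ/ΔP)(P̄/Q̄) = (106/-1)(12.50/447.0).

-2.964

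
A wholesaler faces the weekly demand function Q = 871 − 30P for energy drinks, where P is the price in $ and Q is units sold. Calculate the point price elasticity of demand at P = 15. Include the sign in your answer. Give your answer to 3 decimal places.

At P = 15, Q = 421.
dQ/dP = −30.
ε = (dQ/dP)(P/Q) = (-30)(15/421).
|ε| > 1, so demand is elastic at this price.

-1.069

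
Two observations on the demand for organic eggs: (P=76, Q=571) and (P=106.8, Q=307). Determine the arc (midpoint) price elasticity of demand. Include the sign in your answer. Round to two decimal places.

-1.78

ΔQ = 307 − 571 = -264; ΔP = 106.8 − 76 = 30.8.
Midpoints: P̄ = 91.40, Q̄ = 439.0.
ε = (ΔQ/ΔP)(P̄/Q̄) = (-264/30.8)(91.40/439.0).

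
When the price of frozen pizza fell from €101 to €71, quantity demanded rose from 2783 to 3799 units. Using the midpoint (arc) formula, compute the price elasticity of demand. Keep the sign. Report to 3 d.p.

-0.885

ΔQ = 3799 − 2783 = 1016; ΔP = 71 − 101 = -30.
Midpoints: P̄ = 86.00, Q̄ = 3291.0.
ε = (ΔQ/ΔP)(P̄/Q̄) = (1016/-30)(86.00/3291.0).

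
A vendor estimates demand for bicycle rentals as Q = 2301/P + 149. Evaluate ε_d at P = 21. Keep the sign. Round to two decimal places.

-0.42

At P = 21, Q = 258.571.
dQ/dP = −2301/P² = -5.218.
ε = (dQ/dP)(P/Q) = (-5.218)(21/258.571).
|ε| < 1, so demand is inelastic at this price.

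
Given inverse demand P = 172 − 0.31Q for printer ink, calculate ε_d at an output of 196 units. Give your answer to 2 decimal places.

At Q = 196, P = 172 − 0.31(196) = 111.24.
dP/dQ = −0.31, so dQ/dP = 1/(−0.31) = -3.226.
ε = (dQ/dP)(P/Q) = (-3.226)(111.24/196).

-1.83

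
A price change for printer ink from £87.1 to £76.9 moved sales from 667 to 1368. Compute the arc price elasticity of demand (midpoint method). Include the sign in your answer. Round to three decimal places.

-5.539

ΔQ = 1368 − 667 = 701; ΔP = 76.9 − 87.1 = -10.2.
Midpoints: P̄ = 82.00, Q̄ = 1017.5.
ε = (ΔQ/ΔP)(P̄/Q̄) = (701/-10.2)(82.00/1017.5).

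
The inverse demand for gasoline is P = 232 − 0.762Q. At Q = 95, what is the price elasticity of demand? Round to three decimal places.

-2.205

At Q = 95, P = 232 − 0.762(95) = 159.61.
dP/dQ = −0.762, so dQ/dP = 1/(−0.762) = -1.312.
ε = (dQ/dP)(P/Q) = (-1.312)(159.61/95).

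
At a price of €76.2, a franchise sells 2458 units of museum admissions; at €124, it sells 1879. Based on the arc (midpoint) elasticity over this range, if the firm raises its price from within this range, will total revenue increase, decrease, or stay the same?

Arc ε = (-579/47.8)(100.10/2168.5) ≈ -0.559.
|ε| = 0.56 < 1, so demand is inelastic. A price rise therefore raises total revenue.

increase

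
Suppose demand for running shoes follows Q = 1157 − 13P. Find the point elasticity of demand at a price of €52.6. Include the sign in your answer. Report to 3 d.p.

At P = 52.6, Q = 473.200.
dQ/dP = −13.
ε = (dQ/dP)(P/Q) = (-13)(52.6/473.200).
|ε| > 1, so demand is elastic at this price.

-1.445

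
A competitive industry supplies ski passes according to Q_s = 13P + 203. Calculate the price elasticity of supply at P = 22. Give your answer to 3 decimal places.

0.585

At P = 22, Q_s = 489.
dQ_s/dP = 13.
ε_s = (dQ_s/dP)(P/Q_s) = (13)(22/489).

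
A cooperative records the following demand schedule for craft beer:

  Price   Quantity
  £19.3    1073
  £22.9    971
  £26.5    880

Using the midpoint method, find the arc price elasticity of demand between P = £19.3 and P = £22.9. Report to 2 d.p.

-0.58

At P = 19.3, Q = 1073; at P = 22.9, Q = 971.
ΔQ = -102, ΔP = 3.6. Midpoints: P̄ = 21.10, Q̄ = 1022.0.
ε = (ΔQ/ΔP)(P̄/Q̄) = (-102/3.6)(21.10/1022.0).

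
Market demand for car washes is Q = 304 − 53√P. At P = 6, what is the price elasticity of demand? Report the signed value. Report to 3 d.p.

-0.373

At P = 6, Q = 174.177.
dQ/dP = −53/(2√P) = -10.819.
ε = (dQ/dP)(P/Q) = (-10.819)(6/174.177).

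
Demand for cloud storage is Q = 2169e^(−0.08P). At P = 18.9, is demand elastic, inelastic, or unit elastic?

Q = 478.196, dQ/dP = -38.256.
ε = (dQ/dP)(P/Q) ≈ -1.512.
|ε| = 1.51 > 1.

elastic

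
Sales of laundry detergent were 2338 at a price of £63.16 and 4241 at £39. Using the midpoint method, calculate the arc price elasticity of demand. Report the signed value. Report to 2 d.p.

-1.22

ΔQ = 4241 − 2338 = 1903; ΔP = 39 − 63.16 = -24.16.
Midpoints: P̄ = 51.08, Q̄ = 3289.5.
ε = (ΔQ/ΔP)(P̄/Q̄) = (1903/-24.16)(51.08/3289.5).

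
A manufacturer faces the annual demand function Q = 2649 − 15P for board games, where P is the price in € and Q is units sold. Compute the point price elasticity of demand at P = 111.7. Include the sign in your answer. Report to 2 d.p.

-1.72

At P = 111.7, Q = 973.500.
dQ/dP = −15.
ε = (dQ/dP)(P/Q) = (-15)(111.7/973.500).
|ε| > 1, so demand is elastic at this price.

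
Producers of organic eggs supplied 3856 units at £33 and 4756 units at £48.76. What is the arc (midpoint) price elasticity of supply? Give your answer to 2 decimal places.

ΔQ = 4756 − 3856 = 900; ΔP = 48.76 − 33 = 15.76.
Midpoints: P̄ = 40.88, Q̄ = 4306.0.
ε_s = (ΔQ/ΔP)(P̄/Q̄) = (900/15.76)(40.88/4306.0).

0.54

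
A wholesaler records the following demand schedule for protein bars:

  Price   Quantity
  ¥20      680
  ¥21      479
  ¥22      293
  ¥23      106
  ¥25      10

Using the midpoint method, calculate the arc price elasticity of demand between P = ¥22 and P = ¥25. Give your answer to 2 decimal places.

At P = 22, Q = 293; at P = 25, Q = 10.
ΔQ = -283, ΔP = 3. Midpoints: P̄ = 23.50, Q̄ = 151.5.
ε = (ΔQ/ΔP)(P̄/Q̄) = (-283/3)(23.50/151.5).

-14.63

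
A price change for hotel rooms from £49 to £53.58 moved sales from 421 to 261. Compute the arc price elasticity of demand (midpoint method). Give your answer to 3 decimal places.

-5.255

ΔQ = 261 − 421 = -160; ΔP = 53.58 − 49 = 4.58.
Midpoints: P̄ = 51.29, Q̄ = 341.0.
ε = (ΔQ/ΔP)(P̄/Q̄) = (-160/4.58)(51.29/341.0).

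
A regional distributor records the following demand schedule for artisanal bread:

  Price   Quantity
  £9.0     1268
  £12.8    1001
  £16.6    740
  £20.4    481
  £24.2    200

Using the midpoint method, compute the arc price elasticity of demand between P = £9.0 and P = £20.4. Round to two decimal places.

At P = 9.0, Q = 1268; at P = 20.4, Q = 481.
ΔQ = -787, ΔP = 11.4. Midpoints: P̄ = 14.70, Q̄ = 874.5.
ε = (ΔQ/ΔP)(P̄/Q̄) = (-787/11.4)(14.70/874.5).

-1.16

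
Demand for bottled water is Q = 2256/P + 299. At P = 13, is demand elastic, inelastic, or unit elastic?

inelastic

Q = 472.538, dQ/dP = -13.349.
ε = (dQ/dP)(P/Q) ≈ -0.367.
|ε| = 0.37 < 1.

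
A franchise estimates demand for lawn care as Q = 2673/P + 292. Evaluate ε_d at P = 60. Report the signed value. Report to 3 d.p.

-0.132

At P = 60, Q = 336.550.
dQ/dP = −2673/P² = -0.743.
ε = (dQ/dP)(P/Q) = (-0.743)(60/336.550).
|ε| < 1, so demand is inelastic at this price.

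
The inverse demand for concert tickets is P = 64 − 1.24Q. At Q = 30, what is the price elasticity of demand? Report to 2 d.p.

-0.72

At Q = 30, P = 64 − 1.24(30) = 26.80.
dP/dQ = −1.24, so dQ/dP = 1/(−1.24) = -0.806.
ε = (dQ/dP)(P/Q) = (-0.806)(26.80/30).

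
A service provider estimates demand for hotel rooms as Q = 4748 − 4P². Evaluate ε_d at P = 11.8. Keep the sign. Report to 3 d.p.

-0.266

At P = 11.8, Q = 4191.040.
dQ/dP = −8P = -94.400.
ε = (dQ/dP)(P/Q) = (-94.400)(11.8/4191.040).
|ε| < 1, so demand is inelastic at this price.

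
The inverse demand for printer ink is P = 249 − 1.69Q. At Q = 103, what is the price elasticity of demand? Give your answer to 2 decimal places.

-0.43

At Q = 103, P = 249 − 1.69(103) = 74.93.
dP/dQ = −1.69, so dQ/dP = 1/(−1.69) = -0.592.
ε = (dQ/dP)(P/Q) = (-0.592)(74.93/103).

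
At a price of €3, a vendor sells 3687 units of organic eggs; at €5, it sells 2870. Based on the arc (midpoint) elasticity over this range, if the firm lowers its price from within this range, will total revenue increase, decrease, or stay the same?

decrease

Arc ε = (-817/2)(4.00/3278.5) ≈ -0.498.
|ε| = 0.50 < 1, so demand is inelastic. A price cut therefore reduces total revenue.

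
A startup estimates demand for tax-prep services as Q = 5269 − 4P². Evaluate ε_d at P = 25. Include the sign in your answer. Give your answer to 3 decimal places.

-1.806

At P = 25, Q = 2769.
dQ/dP = −8P = -200.
ε = (dQ/dP)(P/Q) = (-200)(25/2769).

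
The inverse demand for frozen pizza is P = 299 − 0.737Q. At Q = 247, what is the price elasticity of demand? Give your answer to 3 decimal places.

-0.643

At Q = 247, P = 299 − 0.737(247) = 116.96.
dP/dQ = −0.737, so dQ/dP = 1/(−0.737) = -1.357.
ε = (dQ/dP)(P/Q) = (-1.357)(116.96/247).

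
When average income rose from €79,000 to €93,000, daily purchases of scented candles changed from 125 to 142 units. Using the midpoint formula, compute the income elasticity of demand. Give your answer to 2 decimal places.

ΔQ = 17, ΔI = 14000. Midpoints: Ī = 86,000, Q̄ = 133.5.
ε_I = (ΔQ/ΔI)(Ī/Q̄) = (17/14000)(86000/133.5).

0.78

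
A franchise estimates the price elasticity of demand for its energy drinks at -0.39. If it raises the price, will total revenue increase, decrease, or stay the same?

increase

|ε| = 0.39 < 1, so demand is inelastic. A price rise therefore raises total revenue.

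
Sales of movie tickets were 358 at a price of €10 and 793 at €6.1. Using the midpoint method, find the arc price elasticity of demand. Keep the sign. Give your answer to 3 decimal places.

-1.560

ΔQ = 793 − 358 = 435; ΔP = 6.1 − 10 = -3.9.
Midpoints: P̄ = 8.05, Q̄ = 575.5.
ε = (ΔQ/ΔP)(P̄/Q̄) = (435/-3.9)(8.05/575.5).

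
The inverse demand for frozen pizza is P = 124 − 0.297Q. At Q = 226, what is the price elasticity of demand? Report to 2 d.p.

-0.85

At Q = 226, P = 124 − 0.297(226) = 56.88.
dP/dQ = −0.297, so dQ/dP = 1/(−0.297) = -3.367.
ε = (dQ/dP)(P/Q) = (-3.367)(56.88/226).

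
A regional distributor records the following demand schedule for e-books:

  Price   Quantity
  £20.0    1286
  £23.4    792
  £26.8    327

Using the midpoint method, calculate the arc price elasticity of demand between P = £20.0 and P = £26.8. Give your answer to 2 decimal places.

-4.09

At P = 20.0, Q = 1286; at P = 26.8, Q = 327.
ΔQ = -959, ΔP = 6.8. Midpoints: P̄ = 23.40, Q̄ = 806.5.
ε = (ΔQ/ΔP)(P̄/Q̄) = (-959/6.8)(23.40/806.5).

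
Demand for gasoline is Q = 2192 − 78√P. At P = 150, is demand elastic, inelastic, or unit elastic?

inelastic

Q = 1236.699, dQ/dP = -3.184.
ε = (dQ/dP)(P/Q) ≈ -0.386.
|ε| = 0.39 < 1.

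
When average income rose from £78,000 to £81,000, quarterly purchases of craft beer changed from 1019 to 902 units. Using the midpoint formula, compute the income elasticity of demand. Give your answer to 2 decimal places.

ΔQ = -117, ΔI = 3000. Midpoints: Ī = 79,500, Q̄ = 960.5.
ε_I = (ΔQ/ΔI)(Ī/Q̄) = (-117/3000)(79500/960.5).

-3.23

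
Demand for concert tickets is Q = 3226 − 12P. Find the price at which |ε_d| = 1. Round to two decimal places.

For linear demand Q = a − bP, ε = −bP/(a − bP). |ε| = 1 when bP = a − bP, i.e. P = a/(2b).
P = 3226/(2·12) = 3226/24 = 134.4167.

134.42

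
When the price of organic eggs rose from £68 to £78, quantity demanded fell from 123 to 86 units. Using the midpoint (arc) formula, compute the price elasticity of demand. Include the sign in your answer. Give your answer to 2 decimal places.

ΔQ = 86 − 123 = -37; ΔP = 78 − 68 = 10.
Midpoints: P̄ = 73.00, Q̄ = 104.5.
ε = (ΔQ/ΔP)(P̄/Q̄) = (-37/10)(73.00/104.5).

-2.58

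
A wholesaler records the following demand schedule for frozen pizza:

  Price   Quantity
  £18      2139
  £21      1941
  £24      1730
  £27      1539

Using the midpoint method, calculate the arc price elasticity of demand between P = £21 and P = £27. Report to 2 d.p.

At P = 21, Q = 1941; at P = 27, Q = 1539.
ΔQ = -402, ΔP = 6. Midpoints: P̄ = 24.00, Q̄ = 1740.0.
ε = (ΔQ/ΔP)(P̄/Q̄) = (-402/6)(24.00/1740.0).

-0.92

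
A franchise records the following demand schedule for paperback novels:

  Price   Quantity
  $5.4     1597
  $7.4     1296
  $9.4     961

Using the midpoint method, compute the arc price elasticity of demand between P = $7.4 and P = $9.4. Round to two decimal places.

At P = 7.4, Q = 1296; at P = 9.4, Q = 961.
ΔQ = -335, ΔP = 2.0. Midpoints: P̄ = 8.40, Q̄ = 1128.5.
ε = (ΔQ/ΔP)(P̄/Q̄) = (-335/2.0)(8.40/1128.5).

-1.25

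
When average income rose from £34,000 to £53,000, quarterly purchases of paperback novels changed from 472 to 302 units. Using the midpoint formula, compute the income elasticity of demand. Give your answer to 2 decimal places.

ΔQ = -170, ΔI = 19000. Midpoints: Ī = 43,500, Q̄ = 387.0.
ε_I = (ΔQ/ΔI)(Ī/Q̄) = (-170/19000)(43500/387.0).

-1.01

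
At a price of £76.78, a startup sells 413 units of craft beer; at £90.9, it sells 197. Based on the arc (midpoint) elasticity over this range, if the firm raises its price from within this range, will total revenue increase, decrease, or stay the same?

Arc ε = (-216/14.12)(83.84/305.0) ≈ -4.205.
|ε| = 4.21 > 1, so demand is elastic. A price rise therefore reduces total revenue.

decrease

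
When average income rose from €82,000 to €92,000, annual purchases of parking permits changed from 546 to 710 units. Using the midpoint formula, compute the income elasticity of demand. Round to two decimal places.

2.27

ΔQ = 164, ΔI = 10000. Midpoints: Ī = 87,000, Q̄ = 628.0.
ε_I = (ΔQ/ΔI)(Ī/Q̄) = (164/10000)(87000/628.0).
ε_I > 0, so the good is normal.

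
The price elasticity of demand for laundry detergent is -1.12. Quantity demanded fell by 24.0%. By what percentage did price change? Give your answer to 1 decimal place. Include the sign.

21.4%

%ΔP ≈ %ΔQ / ε = (-24.0%)/(-1.12) = 21.43%.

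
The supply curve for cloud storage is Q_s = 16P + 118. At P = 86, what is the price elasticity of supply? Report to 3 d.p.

At P = 86, Q_s = 1494.
dQ_s/dP = 16.
ε_s = (dQ_s/dP)(P/Q_s) = (16)(86/1494).

0.921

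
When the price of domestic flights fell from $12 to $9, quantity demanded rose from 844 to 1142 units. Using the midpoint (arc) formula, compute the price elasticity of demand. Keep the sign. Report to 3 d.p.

-1.050

ΔQ = 1142 − 844 = 298; ΔP = 9 − 12 = -3.
Midpoints: P̄ = 10.50, Q̄ = 993.0.
ε = (ΔQ/ΔP)(P̄/Q̄) = (298/-3)(10.50/993.0).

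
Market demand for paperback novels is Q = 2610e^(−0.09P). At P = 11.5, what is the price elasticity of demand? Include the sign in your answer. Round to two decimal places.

At P = 11.5, Q = 927.141.
dQ/dP = −0.09·2610e^(−0.09P) = −0.09Q = -83.443.
ε = (dQ/dP)(P/Q) = (-83.443)(11.5/927.141).

-1.04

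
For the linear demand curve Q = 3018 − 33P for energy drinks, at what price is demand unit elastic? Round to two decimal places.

45.73

For linear demand Q = a − bP, ε = −bP/(a − bP). |ε| = 1 when bP = a − bP, i.e. P = a/(2b).
P = 3018/(2·33) = 3018/66 = 45.7273.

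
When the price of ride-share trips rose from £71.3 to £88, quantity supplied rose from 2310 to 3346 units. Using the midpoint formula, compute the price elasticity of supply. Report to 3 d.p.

1.747

ΔQ = 3346 − 2310 = 1036; ΔP = 88 − 71.3 = 16.7.
Midpoints: P̄ = 79.65, Q̄ = 2828.0.
ε_s = (ΔQ/ΔP)(P̄/Q̄) = (1036/16.7)(79.65/2828.0).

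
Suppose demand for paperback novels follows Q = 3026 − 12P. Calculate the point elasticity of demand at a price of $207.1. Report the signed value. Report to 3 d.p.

At P = 207.1, Q = 540.800.
dQ/dP = −12.
ε = (dQ/dP)(P/Q) = (-12)(207.1/540.800).
|ε| > 1, so demand is elastic at this price.

-4.595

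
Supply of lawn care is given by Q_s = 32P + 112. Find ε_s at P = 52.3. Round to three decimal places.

0.937

At P = 52.3, Q_s = 1785.60.
dQ_s/dP = 32.
ε_s = (dQ_s/dP)(P/Q_s) = (32)(52.3/1785.60).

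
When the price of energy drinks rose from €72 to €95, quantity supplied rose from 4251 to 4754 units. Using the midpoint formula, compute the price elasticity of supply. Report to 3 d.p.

ΔQ = 4754 − 4251 = 503; ΔP = 95 − 72 = 23.
Midpoints: P̄ = 83.50, Q̄ = 4502.5.
ε_s = (ΔQ/ΔP)(P̄/Q̄) = (503/23)(83.50/4502.5).

0.406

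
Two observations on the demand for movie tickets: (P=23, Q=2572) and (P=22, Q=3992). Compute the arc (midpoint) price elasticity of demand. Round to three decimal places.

ΔQ = 3992 − 2572 = 1420; ΔP = 22 − 23 = -1.
Midpoints: P̄ = 22.50, Q̄ = 3282.0.
ε = (ΔQ/ΔP)(P̄/Q̄) = (1420/-1)(22.50/3282.0).

-9.735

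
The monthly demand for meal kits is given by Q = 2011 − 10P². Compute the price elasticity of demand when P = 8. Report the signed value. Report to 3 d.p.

-0.934

At P = 8, Q = 1371.
dQ/dP = −20P = -160.
ε = (dQ/dP)(P/Q) = (-160)(8/1371).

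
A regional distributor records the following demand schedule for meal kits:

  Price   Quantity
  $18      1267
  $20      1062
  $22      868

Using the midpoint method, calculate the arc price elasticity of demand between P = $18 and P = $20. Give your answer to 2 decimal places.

-1.67

At P = 18, Q = 1267; at P = 20, Q = 1062.
ΔQ = -205, ΔP = 2. Midpoints: P̄ = 19.00, Q̄ = 1164.5.
ε = (ΔQ/ΔP)(P̄/Q̄) = (-205/2)(19.00/1164.5).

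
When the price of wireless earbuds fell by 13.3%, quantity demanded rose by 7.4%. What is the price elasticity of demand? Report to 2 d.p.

-0.56

ε = %ΔQ / %ΔP = (7.4)/(-13.3) = -0.556.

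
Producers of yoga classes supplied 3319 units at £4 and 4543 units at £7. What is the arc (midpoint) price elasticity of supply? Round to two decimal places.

0.57

ΔQ = 4543 − 3319 = 1224; ΔP = 7 − 4 = 3.
Midpoints: P̄ = 5.50, Q̄ = 3931.0.
ε_s = (ΔQ/ΔP)(P̄/Q̄) = (1224/3)(5.50/3931.0).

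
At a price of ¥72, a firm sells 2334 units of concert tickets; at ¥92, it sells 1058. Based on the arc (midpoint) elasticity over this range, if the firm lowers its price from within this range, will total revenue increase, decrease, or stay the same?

Arc ε = (-1276/20)(82.00/1696.0) ≈ -3.085.
|ε| = 3.08 > 1, so demand is elastic. A price cut therefore raises total revenue.

increase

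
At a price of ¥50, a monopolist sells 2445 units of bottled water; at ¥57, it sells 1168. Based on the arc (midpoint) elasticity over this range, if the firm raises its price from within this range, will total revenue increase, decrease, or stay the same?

Arc ε = (-1277/7)(53.50/1806.5) ≈ -5.403.
|ε| = 5.40 > 1, so demand is elastic. A price rise therefore reduces total revenue.

decrease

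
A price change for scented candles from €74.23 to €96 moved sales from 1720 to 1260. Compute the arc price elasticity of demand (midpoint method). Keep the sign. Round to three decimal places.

ΔQ = 1260 − 1720 = -460; ΔP = 96 − 74.23 = 21.77.
Midpoints: P̄ = 85.12, Q̄ = 1490.0.
ε = (ΔQ/ΔP)(P̄/Q̄) = (-460/21.77)(85.12/1490.0).

-1.207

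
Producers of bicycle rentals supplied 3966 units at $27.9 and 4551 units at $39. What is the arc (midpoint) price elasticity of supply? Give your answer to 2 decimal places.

ΔQ = 4551 − 3966 = 585; ΔP = 39 − 27.9 = 11.1.
Midpoints: P̄ = 33.45, Q̄ = 4258.5.
ε_s = (ΔQ/ΔP)(P̄/Q̄) = (585/11.1)(33.45/4258.5).

0.41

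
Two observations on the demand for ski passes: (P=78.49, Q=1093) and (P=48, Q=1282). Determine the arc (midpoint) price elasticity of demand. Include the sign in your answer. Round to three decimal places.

ΔQ = 1282 − 1093 = 189; ΔP = 48 − 78.49 = -30.49.
Midpoints: P̄ = 63.24, Q̄ = 1187.5.
ε = (ΔQ/ΔP)(P̄/Q̄) = (189/-30.49)(63.24/1187.5).

-0.330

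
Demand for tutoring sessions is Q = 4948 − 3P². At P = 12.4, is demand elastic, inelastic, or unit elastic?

Q = 4486.720, dQ/dP = -74.400.
ε = (dQ/dP)(P/Q) ≈ -0.206.
|ε| = 0.21 < 1.

inelastic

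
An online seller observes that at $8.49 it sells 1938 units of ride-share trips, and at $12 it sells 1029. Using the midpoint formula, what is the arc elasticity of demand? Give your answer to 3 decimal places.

ΔQ = 1029 − 1938 = -909; ΔP = 12 − 8.49 = 3.51.
Midpoints: P̄ = 10.25, Q̄ = 1483.5.
ε = (ΔQ/ΔP)(P̄/Q̄) = (-909/3.51)(10.25/1483.5).

-1.788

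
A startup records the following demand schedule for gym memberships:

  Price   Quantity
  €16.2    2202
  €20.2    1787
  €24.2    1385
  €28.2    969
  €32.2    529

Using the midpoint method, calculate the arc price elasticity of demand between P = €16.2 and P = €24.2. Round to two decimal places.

-1.15

At P = 16.2, Q = 2202; at P = 24.2, Q = 1385.
ΔQ = -817, ΔP = 8.0. Midpoints: P̄ = 20.20, Q̄ = 1793.5.
ε = (ΔQ/ΔP)(P̄/Q̄) = (-817/8.0)(20.20/1793.5).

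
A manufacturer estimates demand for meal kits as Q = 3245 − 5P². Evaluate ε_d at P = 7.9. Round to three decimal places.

-0.213

At P = 7.9, Q = 2932.950.
dQ/dP = −10P = -79.
ε = (dQ/dP)(P/Q) = (-79)(7.9/2932.950).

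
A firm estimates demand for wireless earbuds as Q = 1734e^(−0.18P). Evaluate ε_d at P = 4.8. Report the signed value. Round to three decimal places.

At P = 4.8, Q = 730.834.
dQ/dP = −0.18·1734e^(−0.18P) = −0.18Q = -131.550.
ε = (dQ/dP)(P/Q) = (-131.550)(4.8/730.834).
|ε| < 1, so demand is inelastic at this price.

-0.864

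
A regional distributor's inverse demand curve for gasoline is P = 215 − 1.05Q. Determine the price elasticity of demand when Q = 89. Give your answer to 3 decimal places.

-1.301

At Q = 89, P = 215 − 1.05(89) = 121.55.
dP/dQ = −1.05, so dQ/dP = 1/(−1.05) = -0.952.
ε = (dQ/dP)(P/Q) = (-0.952)(121.55/89).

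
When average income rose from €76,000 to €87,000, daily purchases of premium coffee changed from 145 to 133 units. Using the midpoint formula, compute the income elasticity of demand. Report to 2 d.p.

-0.64

ΔQ = -12, ΔI = 11000. Midpoints: Ī = 81,500, Q̄ = 139.0.
ε_I = (ΔQ/ΔI)(Ī/Q̄) = (-12/11000)(81500/139.0).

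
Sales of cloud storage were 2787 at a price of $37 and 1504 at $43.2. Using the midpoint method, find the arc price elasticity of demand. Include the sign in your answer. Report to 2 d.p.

-3.87

ΔQ = 1504 − 2787 = -1283; ΔP = 43.2 − 37 = 6.2.
Midpoints: P̄ = 40.10, Q̄ = 2145.5.
ε = (ΔQ/ΔP)(P̄/Q̄) = (-1283/6.2)(40.10/2145.5).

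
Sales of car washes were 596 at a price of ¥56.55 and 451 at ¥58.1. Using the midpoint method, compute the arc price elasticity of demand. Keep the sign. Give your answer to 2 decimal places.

ΔQ = 451 − 596 = -145; ΔP = 58.1 − 56.55 = 1.55.
Midpoints: P̄ = 57.33, Q̄ = 523.5.
ε = (ΔQ/ΔP)(P̄/Q̄) = (-145/1.55)(57.33/523.5).

-10.24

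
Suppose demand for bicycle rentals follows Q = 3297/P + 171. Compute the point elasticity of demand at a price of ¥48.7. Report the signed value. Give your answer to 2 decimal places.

At P = 48.7, Q = 238.700.
dQ/dP = −3297/P² = -1.390.
ε = (dQ/dP)(P/Q) = (-1.390)(48.7/238.700).

-0.28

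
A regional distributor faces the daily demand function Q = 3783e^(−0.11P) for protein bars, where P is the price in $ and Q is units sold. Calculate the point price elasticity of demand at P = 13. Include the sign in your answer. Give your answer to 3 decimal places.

-1.430

At P = 13, Q = 905.306.
dQ/dP = −0.11·3783e^(−0.11P) = −0.11Q = -99.584.
ε = (dQ/dP)(P/Q) = (-99.584)(13/905.306).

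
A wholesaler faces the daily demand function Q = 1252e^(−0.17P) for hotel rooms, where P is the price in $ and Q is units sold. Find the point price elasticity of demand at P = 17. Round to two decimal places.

-2.89

At P = 17, Q = 69.581.
dQ/dP = −0.17·1252e^(−0.17P) = −0.17Q = -11.829.
ε = (dQ/dP)(P/Q) = (-11.829)(17/69.581).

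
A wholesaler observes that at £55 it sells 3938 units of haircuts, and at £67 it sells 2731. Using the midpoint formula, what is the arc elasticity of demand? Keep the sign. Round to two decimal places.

-1.84

ΔQ = 2731 − 3938 = -1207; ΔP = 67 − 55 = 12.
Midpoints: P̄ = 61.00, Q̄ = 3334.5.
ε = (ΔQ/ΔP)(P̄/Q̄) = (-1207/12)(61.00/3334.5).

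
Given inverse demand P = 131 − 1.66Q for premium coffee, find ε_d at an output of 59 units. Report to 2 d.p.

At Q = 59, P = 131 − 1.66(59) = 33.06.
dP/dQ = −1.66, so dQ/dP = 1/(−1.66) = -0.602.
ε = (dQ/dP)(P/Q) = (-0.602)(33.06/59).

-0.34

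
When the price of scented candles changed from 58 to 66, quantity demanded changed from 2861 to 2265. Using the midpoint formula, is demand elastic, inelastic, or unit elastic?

Arc ε ≈ -1.802.
|ε| = 1.80 > 1.

elastic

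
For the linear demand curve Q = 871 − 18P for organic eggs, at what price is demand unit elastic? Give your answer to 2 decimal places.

For linear demand Q = a − bP, ε = −bP/(a − bP). |ε| = 1 when bP = a − bP, i.e. P = a/(2b).
P = 871/(2·18) = 871/36 = 24.1944.

24.19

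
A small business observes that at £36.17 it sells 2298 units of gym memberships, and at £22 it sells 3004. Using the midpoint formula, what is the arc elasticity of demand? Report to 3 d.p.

-0.547

ΔQ = 3004 − 2298 = 706; ΔP = 22 − 36.17 = -14.17.
Midpoints: P̄ = 29.09, Q̄ = 2651.0.
ε = (ΔQ/ΔP)(P̄/Q̄) = (706/-14.17)(29.09/2651.0).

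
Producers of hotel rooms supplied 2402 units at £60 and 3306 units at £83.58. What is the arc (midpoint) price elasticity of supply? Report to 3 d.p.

ΔQ = 3306 − 2402 = 904; ΔP = 83.58 − 60 = 23.58.
Midpoints: P̄ = 71.79, Q̄ = 2854.0.
ε_s = (ΔQ/ΔP)(P̄/Q̄) = (904/23.58)(71.79/2854.0).

0.964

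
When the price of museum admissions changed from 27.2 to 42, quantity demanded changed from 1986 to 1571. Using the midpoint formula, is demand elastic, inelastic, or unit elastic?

inelastic

Arc ε ≈ -0.546.
|ε| = 0.55 < 1.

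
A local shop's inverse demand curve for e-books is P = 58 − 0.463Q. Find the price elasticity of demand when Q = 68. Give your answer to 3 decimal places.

At Q = 68, P = 58 − 0.463(68) = 26.52.
dP/dQ = −0.463, so dQ/dP = 1/(−0.463) = -2.160.
ε = (dQ/dP)(P/Q) = (-2.160)(26.52/68).

-0.842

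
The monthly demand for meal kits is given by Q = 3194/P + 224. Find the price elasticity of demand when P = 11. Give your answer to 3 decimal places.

-0.565

At P = 11, Q = 514.364.
dQ/dP = −3194/P² = -26.397.
ε = (dQ/dP)(P/Q) = (-26.397)(11/514.364).
|ε| < 1, so demand is inelastic at this price.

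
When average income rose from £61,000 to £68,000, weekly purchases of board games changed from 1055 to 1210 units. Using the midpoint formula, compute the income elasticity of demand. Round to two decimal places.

1.26

ΔQ = 155, ΔI = 7000. Midpoints: Ī = 64,500, Q̄ = 1132.5.
ε_I = (ΔQ/ΔI)(Ī/Q̄) = (155/7000)(64500/1132.5).
ε_I > 0, so the good is normal.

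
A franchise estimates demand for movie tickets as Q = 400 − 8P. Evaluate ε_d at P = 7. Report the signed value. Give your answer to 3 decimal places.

-0.163

At P = 7, Q = 344.
dQ/dP = −8.
ε = (dQ/dP)(P/Q) = (-8)(7/344).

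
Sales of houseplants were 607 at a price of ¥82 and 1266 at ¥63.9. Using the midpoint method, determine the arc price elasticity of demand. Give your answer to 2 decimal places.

-2.84

ΔQ = 1266 − 607 = 659; ΔP = 63.9 − 82 = -18.1.
Midpoints: P̄ = 72.95, Q̄ = 936.5.
ε = (ΔQ/ΔP)(P̄/Q̄) = (659/-18.1)(72.95/936.5).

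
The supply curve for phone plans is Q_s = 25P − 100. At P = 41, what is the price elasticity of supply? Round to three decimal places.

At P = 41, Q_s = 925.
dQ_s/dP = 25.
ε_s = (dQ_s/dP)(P/Q_s) = (25)(41/925).

1.108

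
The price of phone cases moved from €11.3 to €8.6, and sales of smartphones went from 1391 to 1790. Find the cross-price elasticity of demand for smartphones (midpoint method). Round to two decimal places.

ΔQ_x = 1790 − 1391 = 399; ΔP_y = 8.6 − 11.3 = -2.7.
Midpoints: P̄_y = 9.95, Q̄_x = 1590.5.
ε_xy = (ΔQ_x/ΔP_y)(P̄_y/Q̄_x) = (399/-2.7)(9.95/1590.5).
ε_xy < 0, so the goods are complements.

-0.92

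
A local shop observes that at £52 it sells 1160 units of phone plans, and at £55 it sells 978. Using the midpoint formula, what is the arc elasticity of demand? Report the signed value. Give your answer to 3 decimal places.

ΔQ = 978 − 1160 = -182; ΔP = 55 − 52 = 3.
Midpoints: P̄ = 53.50, Q̄ = 1069.0.
ε = (ΔQ/ΔP)(P̄/Q̄) = (-182/3)(53.50/1069.0).

-3.036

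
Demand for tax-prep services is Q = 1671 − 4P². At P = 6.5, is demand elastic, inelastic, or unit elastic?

Q = 1502, dQ/dP = -52.
ε = (dQ/dP)(P/Q) ≈ -0.225.
|ε| = 0.23 < 1.

inelastic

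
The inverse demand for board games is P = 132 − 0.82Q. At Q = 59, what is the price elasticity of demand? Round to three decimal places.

-1.728

At Q = 59, P = 132 − 0.82(59) = 83.62.
dP/dQ = −0.82, so dQ/dP = 1/(−0.82) = -1.220.
ε = (dQ/dP)(P/Q) = (-1.220)(83.62/59).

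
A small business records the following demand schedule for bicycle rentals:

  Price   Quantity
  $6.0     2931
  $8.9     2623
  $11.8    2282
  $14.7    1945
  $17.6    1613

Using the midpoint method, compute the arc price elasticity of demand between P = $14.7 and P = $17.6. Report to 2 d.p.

-1.04

At P = 14.7, Q = 1945; at P = 17.6, Q = 1613.
ΔQ = -332, ΔP = 2.9. Midpoints: P̄ = 16.15, Q̄ = 1779.0.
ε = (ΔQ/ΔP)(P̄/Q̄) = (-332/2.9)(16.15/1779.0).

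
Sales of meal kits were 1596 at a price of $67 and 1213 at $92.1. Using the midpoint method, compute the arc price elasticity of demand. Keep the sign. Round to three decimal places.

-0.864

ΔQ = 1213 − 1596 = -383; ΔP = 92.1 − 67 = 25.1.
Midpoints: P̄ = 79.55, Q̄ = 1404.5.
ε = (ΔQ/ΔP)(P̄/Q̄) = (-383/25.1)(79.55/1404.5).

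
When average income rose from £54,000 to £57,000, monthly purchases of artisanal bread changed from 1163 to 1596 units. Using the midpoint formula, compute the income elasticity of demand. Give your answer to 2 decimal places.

ΔQ = 433, ΔI = 3000. Midpoints: Ī = 55,500, Q̄ = 1379.5.
ε_I = (ΔQ/ΔI)(Ī/Q̄) = (433/3000)(55500/1379.5).
ε_I > 0, so the good is normal.

5.81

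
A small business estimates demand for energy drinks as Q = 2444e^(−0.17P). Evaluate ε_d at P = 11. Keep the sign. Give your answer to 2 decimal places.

At P = 11, Q = 376.678.
dQ/dP = −0.17·2444e^(−0.17P) = −0.17Q = -64.035.
ε = (dQ/dP)(P/Q) = (-64.035)(11/376.678).
|ε| > 1, so demand is elastic at this price.

-1.87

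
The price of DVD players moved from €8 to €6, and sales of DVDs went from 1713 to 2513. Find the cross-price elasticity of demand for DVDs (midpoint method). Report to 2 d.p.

ΔQ_x = 2513 − 1713 = 800; ΔP_y = 6 − 8 = -2.
Midpoints: P̄_y = 7.00, Q̄_x = 2113.0.
ε_xy = (ΔQ_x/ΔP_y)(P̄_y/Q̄_x) = (800/-2)(7.00/2113.0).
ε_xy < 0, so the goods are complements.

-1.33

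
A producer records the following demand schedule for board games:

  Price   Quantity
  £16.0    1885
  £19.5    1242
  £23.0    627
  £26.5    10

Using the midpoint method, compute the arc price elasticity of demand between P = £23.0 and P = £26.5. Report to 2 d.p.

At P = 23.0, Q = 627; at P = 26.5, Q = 10.
ΔQ = -617, ΔP = 3.5. Midpoints: P̄ = 24.75, Q̄ = 318.5.
ε = (ΔQ/ΔP)(P̄/Q̄) = (-617/3.5)(24.75/318.5).

-13.70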